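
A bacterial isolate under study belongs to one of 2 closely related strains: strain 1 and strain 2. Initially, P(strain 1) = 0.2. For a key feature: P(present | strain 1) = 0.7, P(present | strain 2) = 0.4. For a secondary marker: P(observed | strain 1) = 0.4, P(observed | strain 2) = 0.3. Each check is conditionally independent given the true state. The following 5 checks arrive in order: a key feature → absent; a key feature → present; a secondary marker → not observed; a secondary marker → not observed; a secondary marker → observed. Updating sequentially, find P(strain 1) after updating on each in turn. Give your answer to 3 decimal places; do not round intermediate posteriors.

0.176

Apply Bayes' rule sequentially, carrying P(strain 1) forward.
After a key feature='absent': P(strain 1) = 0.3·0.2000 / (0.3·0.2000 + 0.6·0.8000) ≈ 0.1111
After a key feature='present': P(strain 1) = 0.7·0.1111 / (0.7·0.1111 + 0.4·0.8889) ≈ 0.1795
After a secondary marker='not observed': P(strain 1) = 0.6·0.1795 / (0.6·0.1795 + 0.7·0.8205) ≈ 0.1579
After a secondary marker='not observed': P(strain 1) = 0.6·0.1579 / (0.6·0.1579 + 0.7·0.8421) ≈ 0.1385
After a secondary marker='observed': P(strain 1) = 0.4·0.1385 / (0.4·0.1385 + 0.3·0.8615) ≈ 0.1765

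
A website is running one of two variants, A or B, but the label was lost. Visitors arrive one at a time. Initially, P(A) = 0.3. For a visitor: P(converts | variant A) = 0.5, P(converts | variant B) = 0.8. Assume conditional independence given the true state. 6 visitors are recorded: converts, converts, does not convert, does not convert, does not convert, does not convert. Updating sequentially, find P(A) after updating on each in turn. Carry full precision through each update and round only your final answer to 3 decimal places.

Each posterior becomes the prior for the next update.
After 'converts': P(A) = 0.5·0.3000 / (0.5·0.3000 + 0.8·0.7000) ≈ 0.2113
After 'converts': P(A) = 0.5·0.2113 / (0.5·0.2113 + 0.8·0.7887) ≈ 0.1434
After 'does not convert': P(A) = 0.5·0.1434 / (0.5·0.1434 + 0.2·0.8566) ≈ 0.2950
After 'does not convert': P(A) = 0.5·0.2950 / (0.5·0.2950 + 0.2·0.7050) ≈ 0.5113
After 'does not convert': P(A) = 0.5·0.5113 / (0.5·0.5113 + 0.2·0.4887) ≈ 0.7234
After 'does not convert': P(A) = 0.5·0.7234 / (0.5·0.7234 + 0.2·0.2766) ≈ 0.8674

0.867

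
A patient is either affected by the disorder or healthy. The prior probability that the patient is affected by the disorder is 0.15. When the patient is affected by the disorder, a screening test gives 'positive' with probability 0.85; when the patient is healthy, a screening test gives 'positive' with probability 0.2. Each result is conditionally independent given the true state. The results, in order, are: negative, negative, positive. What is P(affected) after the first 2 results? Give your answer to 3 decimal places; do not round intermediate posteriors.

0.006

Each posterior becomes the prior for the next update.
After 'negative': P(affected) = 0.15·0.1500 / (0.15·0.1500 + 0.8·0.8500) ≈ 0.0320
After 'negative': P(affected) = 0.15·0.0320 / (0.15·0.0320 + 0.8·0.9680) ≈ 0.0062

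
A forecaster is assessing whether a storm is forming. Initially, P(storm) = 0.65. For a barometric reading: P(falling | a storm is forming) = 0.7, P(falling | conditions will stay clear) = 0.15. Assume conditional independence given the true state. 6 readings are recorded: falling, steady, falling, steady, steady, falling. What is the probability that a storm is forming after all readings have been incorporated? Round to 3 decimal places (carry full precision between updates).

0.892

Apply Bayes' rule sequentially, carrying P(storm) forward.
After 'falling': P(storm) = 0.7·0.6500 / (0.7·0.6500 + 0.15·0.3500) ≈ 0.8966
After 'steady': P(storm) = 0.3·0.8966 / (0.3·0.8966 + 0.85·0.1034) ≈ 0.7536
After 'falling': P(storm) = 0.7·0.7536 / (0.7·0.7536 + 0.15·0.2464) ≈ 0.9345
After 'steady': P(storm) = 0.3·0.9345 / (0.3·0.9345 + 0.85·0.0655) ≈ 0.8344
After 'steady': P(storm) = 0.3·0.8344 / (0.3·0.8344 + 0.85·0.1656) ≈ 0.6400
After 'falling': P(storm) = 0.7·0.6400 / (0.7·0.6400 + 0.15·0.3600) ≈ 0.8924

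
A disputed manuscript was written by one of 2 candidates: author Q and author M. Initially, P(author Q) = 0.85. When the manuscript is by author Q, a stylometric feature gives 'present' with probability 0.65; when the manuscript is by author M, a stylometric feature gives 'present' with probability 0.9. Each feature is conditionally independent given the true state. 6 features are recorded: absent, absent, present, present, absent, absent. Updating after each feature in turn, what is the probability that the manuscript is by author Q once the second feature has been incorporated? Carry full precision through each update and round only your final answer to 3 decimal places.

After 'absent': P(author Q) = 0.35·0.8500 / (0.35·0.8500 + 0.1·0.1500) ≈ 0.9520
After 'absent': P(author Q) = 0.35·0.9520 / (0.35·0.9520 + 0.1·0.0480) ≈ 0.9858

0.986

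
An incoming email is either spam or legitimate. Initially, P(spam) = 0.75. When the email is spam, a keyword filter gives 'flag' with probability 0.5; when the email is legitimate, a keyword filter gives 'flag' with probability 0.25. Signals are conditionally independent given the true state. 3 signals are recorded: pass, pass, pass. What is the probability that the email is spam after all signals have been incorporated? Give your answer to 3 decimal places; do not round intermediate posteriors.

0.471

After 'pass': P(spam) = 0.5·0.7500 / (0.5·0.7500 + 0.75·0.2500) ≈ 0.6667
After 'pass': P(spam) = 0.5·0.6667 / (0.5·0.6667 + 0.75·0.3333) ≈ 0.5714
After 'pass': P(spam) = 0.5·0.5714 / (0.5·0.5714 + 0.75·0.4286) ≈ 0.4706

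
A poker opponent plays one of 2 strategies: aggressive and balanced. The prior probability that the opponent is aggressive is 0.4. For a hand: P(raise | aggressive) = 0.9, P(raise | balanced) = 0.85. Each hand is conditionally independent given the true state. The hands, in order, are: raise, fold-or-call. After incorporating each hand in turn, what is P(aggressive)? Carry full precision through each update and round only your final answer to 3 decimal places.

After 'raise': P(aggressive) = 0.9·0.4000 / (0.9·0.4000 + 0.85·0.6000) ≈ 0.4138
After 'fold-or-call': P(aggressive) = 0.1·0.4138 / (0.1·0.4138 + 0.15·0.5862) ≈ 0.3200

0.320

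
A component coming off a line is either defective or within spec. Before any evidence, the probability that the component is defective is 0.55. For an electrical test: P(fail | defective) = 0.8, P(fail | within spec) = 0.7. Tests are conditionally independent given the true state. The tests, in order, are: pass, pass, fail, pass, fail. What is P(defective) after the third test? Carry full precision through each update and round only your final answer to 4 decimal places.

After 'pass': P(defective) = 0.2·0.5500 / (0.2·0.5500 + 0.3·0.4500) ≈ 0.4490
After 'pass': P(defective) = 0.2·0.4490 / (0.2·0.4490 + 0.3·0.5510) ≈ 0.3520
After 'fail': P(defective) = 0.8·0.3520 / (0.8·0.3520 + 0.7·0.6480) ≈ 0.3830

0.3830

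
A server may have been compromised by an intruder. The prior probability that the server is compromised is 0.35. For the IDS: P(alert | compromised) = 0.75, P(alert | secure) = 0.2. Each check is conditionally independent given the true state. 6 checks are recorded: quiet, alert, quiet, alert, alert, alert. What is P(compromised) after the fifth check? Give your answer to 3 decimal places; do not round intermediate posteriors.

Each posterior becomes the prior for the next update.
After 'quiet': P(compromised) = 0.25·0.3500 / (0.25·0.3500 + 0.8·0.6500) ≈ 0.1440
After 'alert': P(compromised) = 0.75·0.1440 / (0.75·0.1440 + 0.2·0.8560) ≈ 0.3869
After 'quiet': P(compromised) = 0.25·0.3869 / (0.25·0.3869 + 0.8·0.6131) ≈ 0.1647
After 'alert': P(compromised) = 0.75·0.1647 / (0.75·0.1647 + 0.2·0.8353) ≈ 0.4251
After 'alert': P(compromised) = 0.75·0.4251 / (0.75·0.4251 + 0.2·0.5749) ≈ 0.7350

0.735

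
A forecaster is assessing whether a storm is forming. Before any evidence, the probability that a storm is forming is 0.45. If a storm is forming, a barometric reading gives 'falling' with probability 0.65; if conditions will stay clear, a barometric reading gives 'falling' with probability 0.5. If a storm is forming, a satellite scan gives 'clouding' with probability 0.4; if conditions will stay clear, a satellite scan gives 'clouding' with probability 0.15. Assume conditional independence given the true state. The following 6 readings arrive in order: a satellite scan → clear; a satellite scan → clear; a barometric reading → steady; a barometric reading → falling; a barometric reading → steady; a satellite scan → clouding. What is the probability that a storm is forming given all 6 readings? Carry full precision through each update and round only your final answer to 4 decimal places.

After a satellite scan='clear': P(storm) = 0.6·0.4500 / (0.6·0.4500 + 0.85·0.5500) ≈ 0.3661
After a satellite scan='clear': P(storm) = 0.6·0.3661 / (0.6·0.3661 + 0.85·0.6339) ≈ 0.2896
After a barometric reading='steady': P(storm) = 0.35·0.2896 / (0.35·0.2896 + 0.5·0.7104) ≈ 0.2220
After a barometric reading='falling': P(storm) = 0.65·0.2220 / (0.65·0.2220 + 0.5·0.7780) ≈ 0.2706
After a barometric reading='steady': P(storm) = 0.35·0.2706 / (0.35·0.2706 + 0.5·0.7294) ≈ 0.2062
After a satellite scan='clouding': P(storm) = 0.4·0.2062 / (0.4·0.2062 + 0.15·0.7938) ≈ 0.4092

0.4092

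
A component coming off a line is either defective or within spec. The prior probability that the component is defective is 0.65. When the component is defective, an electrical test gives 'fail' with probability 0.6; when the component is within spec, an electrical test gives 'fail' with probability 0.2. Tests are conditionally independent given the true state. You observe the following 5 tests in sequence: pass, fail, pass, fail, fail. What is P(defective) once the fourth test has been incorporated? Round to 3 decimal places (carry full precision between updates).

After 'pass': P(defective) = 0.4·0.6500 / (0.4·0.6500 + 0.8·0.3500) ≈ 0.4815
After 'fail': P(defective) = 0.6·0.4815 / (0.6·0.4815 + 0.2·0.5185) ≈ 0.7358
After 'pass': P(defective) = 0.4·0.7358 / (0.4·0.7358 + 0.8·0.2642) ≈ 0.5821
After 'fail': P(defective) = 0.6·0.5821 / (0.6·0.5821 + 0.2·0.4179) ≈ 0.8069

0.807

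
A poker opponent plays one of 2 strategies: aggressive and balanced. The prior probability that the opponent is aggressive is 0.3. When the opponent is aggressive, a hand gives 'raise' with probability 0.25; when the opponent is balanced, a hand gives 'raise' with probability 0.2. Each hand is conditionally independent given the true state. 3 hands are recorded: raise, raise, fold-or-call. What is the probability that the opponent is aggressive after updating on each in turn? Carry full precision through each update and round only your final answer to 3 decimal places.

0.386

Apply Bayes' rule sequentially, carrying P(aggressive) forward.
After 'raise': P(aggressive) = 0.25·0.3000 / (0.25·0.3000 + 0.2·0.7000) ≈ 0.3488
After 'raise': P(aggressive) = 0.25·0.3488 / (0.25·0.3488 + 0.2·0.6512) ≈ 0.4011
After 'fold-or-call': P(aggressive) = 0.75·0.4011 / (0.75·0.4011 + 0.8·0.5989) ≈ 0.3857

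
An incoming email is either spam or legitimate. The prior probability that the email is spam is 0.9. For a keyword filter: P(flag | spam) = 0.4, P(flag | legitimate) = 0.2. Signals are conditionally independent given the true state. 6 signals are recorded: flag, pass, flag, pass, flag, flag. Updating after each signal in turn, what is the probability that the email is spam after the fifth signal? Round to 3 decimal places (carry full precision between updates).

0.976

After 'flag': P(spam) = 0.4·0.9000 / (0.4·0.9000 + 0.2·0.1000) ≈ 0.9474
After 'pass': P(spam) = 0.6·0.9474 / (0.6·0.9474 + 0.8·0.0526) ≈ 0.9310
After 'flag': P(spam) = 0.4·0.9310 / (0.4·0.9310 + 0.2·0.0690) ≈ 0.9643
After 'pass': P(spam) = 0.6·0.9643 / (0.6·0.9643 + 0.8·0.0357) ≈ 0.9529
After 'flag': P(spam) = 0.4·0.9529 / (0.4·0.9529 + 0.2·0.0471) ≈ 0.9759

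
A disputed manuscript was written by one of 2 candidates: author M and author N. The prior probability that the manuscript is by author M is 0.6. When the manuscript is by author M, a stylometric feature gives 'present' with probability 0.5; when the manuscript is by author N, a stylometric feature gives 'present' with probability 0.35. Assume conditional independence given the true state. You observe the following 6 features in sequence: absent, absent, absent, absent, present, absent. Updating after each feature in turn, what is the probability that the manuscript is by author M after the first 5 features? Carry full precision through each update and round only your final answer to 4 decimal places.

0.4287

After 'absent': P(author M) = 0.5·0.6000 / (0.5·0.6000 + 0.65·0.4000) ≈ 0.5357
After 'absent': P(author M) = 0.5·0.5357 / (0.5·0.5357 + 0.65·0.4643) ≈ 0.4702
After 'absent': P(author M) = 0.5·0.4702 / (0.5·0.4702 + 0.65·0.5298) ≈ 0.4057
After 'absent': P(author M) = 0.5·0.4057 / (0.5·0.4057 + 0.65·0.5943) ≈ 0.3443
After 'present': P(author M) = 0.5·0.3443 / (0.5·0.3443 + 0.35·0.6557) ≈ 0.4287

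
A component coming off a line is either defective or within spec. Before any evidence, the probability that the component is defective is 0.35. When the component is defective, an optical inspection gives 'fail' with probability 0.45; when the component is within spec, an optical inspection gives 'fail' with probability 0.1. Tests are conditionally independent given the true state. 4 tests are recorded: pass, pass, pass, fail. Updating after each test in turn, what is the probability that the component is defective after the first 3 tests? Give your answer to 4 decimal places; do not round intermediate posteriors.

0.1094

After 'pass': P(defective) = 0.55·0.3500 / (0.55·0.3500 + 0.9·0.6500) ≈ 0.2476
After 'pass': P(defective) = 0.55·0.2476 / (0.55·0.2476 + 0.9·0.7524) ≈ 0.1674
After 'pass': P(defective) = 0.55·0.1674 / (0.55·0.1674 + 0.9·0.8326) ≈ 0.1094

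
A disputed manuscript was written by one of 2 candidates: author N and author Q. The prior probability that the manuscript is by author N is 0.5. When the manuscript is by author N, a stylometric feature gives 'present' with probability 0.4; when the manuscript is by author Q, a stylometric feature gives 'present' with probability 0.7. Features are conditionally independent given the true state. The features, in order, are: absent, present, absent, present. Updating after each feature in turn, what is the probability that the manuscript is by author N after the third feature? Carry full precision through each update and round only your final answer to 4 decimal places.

After 'absent': P(author N) = 0.6·0.5000 / (0.6·0.5000 + 0.3·0.5000) ≈ 0.6667
After 'present': P(author N) = 0.4·0.6667 / (0.4·0.6667 + 0.7·0.3333) ≈ 0.5333
After 'absent': P(author N) = 0.6·0.5333 / (0.6·0.5333 + 0.3·0.4667) ≈ 0.6957

0.6957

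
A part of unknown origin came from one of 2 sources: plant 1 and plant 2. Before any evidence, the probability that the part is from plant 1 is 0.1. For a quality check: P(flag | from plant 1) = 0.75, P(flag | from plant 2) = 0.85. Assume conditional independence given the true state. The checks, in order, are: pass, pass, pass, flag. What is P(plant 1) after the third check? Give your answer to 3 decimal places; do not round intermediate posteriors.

Apply Bayes' rule sequentially, carrying P(plant 1) forward.
After 'pass': P(plant 1) = 0.25·0.1000 / (0.25·0.1000 + 0.15·0.9000) ≈ 0.1562
After 'pass': P(plant 1) = 0.25·0.1562 / (0.25·0.1562 + 0.15·0.8438) ≈ 0.2358
After 'pass': P(plant 1) = 0.25·0.2358 / (0.25·0.2358 + 0.15·0.7642) ≈ 0.3397

0.340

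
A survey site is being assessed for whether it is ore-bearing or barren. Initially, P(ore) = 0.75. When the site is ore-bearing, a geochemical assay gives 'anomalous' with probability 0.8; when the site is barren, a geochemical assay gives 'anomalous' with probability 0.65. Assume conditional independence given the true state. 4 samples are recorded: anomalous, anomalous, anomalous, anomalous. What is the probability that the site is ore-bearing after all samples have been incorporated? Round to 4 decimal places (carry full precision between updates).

After 'anomalous': P(ore) = 0.8·0.7500 / (0.8·0.7500 + 0.65·0.2500) ≈ 0.7869
After 'anomalous': P(ore) = 0.8·0.7869 / (0.8·0.7869 + 0.65·0.2131) ≈ 0.8196
After 'anomalous': P(ore) = 0.8·0.8196 / (0.8·0.8196 + 0.65·0.1804) ≈ 0.8483
After 'anomalous': P(ore) = 0.8·0.8483 / (0.8·0.8483 + 0.65·0.1517) ≈ 0.8732

0.8732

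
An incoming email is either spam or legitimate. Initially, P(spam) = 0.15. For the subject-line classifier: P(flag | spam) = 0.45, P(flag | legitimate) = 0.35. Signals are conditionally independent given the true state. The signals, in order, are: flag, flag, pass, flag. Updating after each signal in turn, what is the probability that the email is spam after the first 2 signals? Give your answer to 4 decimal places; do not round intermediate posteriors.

0.2258

After 'flag': P(spam) = 0.45·0.1500 / (0.45·0.1500 + 0.35·0.8500) ≈ 0.1849
After 'flag': P(spam) = 0.45·0.1849 / (0.45·0.1849 + 0.35·0.8151) ≈ 0.2258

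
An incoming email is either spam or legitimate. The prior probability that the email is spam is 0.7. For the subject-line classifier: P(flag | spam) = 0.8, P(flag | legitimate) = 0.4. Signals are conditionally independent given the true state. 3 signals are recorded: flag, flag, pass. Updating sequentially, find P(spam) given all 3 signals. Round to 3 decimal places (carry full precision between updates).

After 'flag': P(spam) = 0.8·0.7000 / (0.8·0.7000 + 0.4·0.3000) ≈ 0.8235
After 'flag': P(spam) = 0.8·0.8235 / (0.8·0.8235 + 0.4·0.1765) ≈ 0.9032
After 'pass': P(spam) = 0.2·0.9032 / (0.2·0.9032 + 0.6·0.0968) ≈ 0.7568

0.757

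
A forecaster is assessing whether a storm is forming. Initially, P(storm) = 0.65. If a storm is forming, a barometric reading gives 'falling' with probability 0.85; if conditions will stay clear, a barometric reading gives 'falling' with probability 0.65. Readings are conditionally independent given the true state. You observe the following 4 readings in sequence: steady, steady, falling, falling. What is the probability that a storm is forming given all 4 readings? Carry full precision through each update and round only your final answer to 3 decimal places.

0.368

After 'steady': P(storm) = 0.15·0.6500 / (0.15·0.6500 + 0.35·0.3500) ≈ 0.4432
After 'steady': P(storm) = 0.15·0.4432 / (0.15·0.4432 + 0.35·0.5568) ≈ 0.2543
After 'falling': P(storm) = 0.85·0.2543 / (0.85·0.2543 + 0.65·0.7457) ≈ 0.3085
After 'falling': P(storm) = 0.85·0.3085 / (0.85·0.3085 + 0.65·0.6915) ≈ 0.3684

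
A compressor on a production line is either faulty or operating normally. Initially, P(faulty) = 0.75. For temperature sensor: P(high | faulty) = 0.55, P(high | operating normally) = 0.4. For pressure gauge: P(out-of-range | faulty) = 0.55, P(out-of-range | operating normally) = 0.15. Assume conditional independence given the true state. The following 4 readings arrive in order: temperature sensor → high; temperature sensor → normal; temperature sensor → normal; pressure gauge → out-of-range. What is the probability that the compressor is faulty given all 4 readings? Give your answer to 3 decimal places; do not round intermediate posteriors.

After temperature sensor='high': P(faulty) = 0.55·0.7500 / (0.55·0.7500 + 0.4·0.2500) ≈ 0.8049
After temperature sensor='normal': P(faulty) = 0.45·0.8049 / (0.45·0.8049 + 0.6·0.1951) ≈ 0.7557
After temperature sensor='normal': P(faulty) = 0.45·0.7557 / (0.45·0.7557 + 0.6·0.2443) ≈ 0.6988
After pressure gauge='out-of-range': P(faulty) = 0.55·0.6988 / (0.55·0.6988 + 0.15·0.3012) ≈ 0.8948

0.895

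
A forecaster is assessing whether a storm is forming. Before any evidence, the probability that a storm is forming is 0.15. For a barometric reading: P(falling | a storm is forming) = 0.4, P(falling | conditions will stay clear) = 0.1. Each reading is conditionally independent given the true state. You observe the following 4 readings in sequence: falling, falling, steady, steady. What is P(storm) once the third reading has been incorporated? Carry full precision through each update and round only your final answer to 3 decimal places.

After 'falling': P(storm) = 0.4·0.1500 / (0.4·0.1500 + 0.1·0.8500) ≈ 0.4138
After 'falling': P(storm) = 0.4·0.4138 / (0.4·0.4138 + 0.1·0.5862) ≈ 0.7385
After 'steady': P(storm) = 0.6·0.7385 / (0.6·0.7385 + 0.9·0.2615) ≈ 0.6531

0.653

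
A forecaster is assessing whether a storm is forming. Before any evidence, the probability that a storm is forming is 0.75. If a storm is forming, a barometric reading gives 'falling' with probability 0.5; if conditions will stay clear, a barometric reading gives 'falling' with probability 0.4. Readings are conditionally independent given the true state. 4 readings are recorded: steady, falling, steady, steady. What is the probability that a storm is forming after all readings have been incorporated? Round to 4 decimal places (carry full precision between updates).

0.6846

After 'steady': P(storm) = 0.5·0.7500 / (0.5·0.7500 + 0.6·0.2500) ≈ 0.7143
After 'falling': P(storm) = 0.5·0.7143 / (0.5·0.7143 + 0.4·0.2857) ≈ 0.7576
After 'steady': P(storm) = 0.5·0.7576 / (0.5·0.7576 + 0.6·0.2424) ≈ 0.7225
After 'steady': P(storm) = 0.5·0.7225 / (0.5·0.7225 + 0.6·0.2775) ≈ 0.6846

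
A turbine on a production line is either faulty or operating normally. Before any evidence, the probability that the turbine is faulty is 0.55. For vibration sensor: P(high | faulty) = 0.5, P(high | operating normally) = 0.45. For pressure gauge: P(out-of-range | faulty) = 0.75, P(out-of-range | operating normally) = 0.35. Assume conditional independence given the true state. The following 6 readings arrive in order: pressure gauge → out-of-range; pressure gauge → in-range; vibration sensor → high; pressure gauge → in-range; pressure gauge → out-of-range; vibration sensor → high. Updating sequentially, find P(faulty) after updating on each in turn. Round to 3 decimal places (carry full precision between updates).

0.506

After pressure gauge='out-of-range': P(faulty) = 0.75·0.5500 / (0.75·0.5500 + 0.35·0.4500) ≈ 0.7237
After pressure gauge='in-range': P(faulty) = 0.25·0.7237 / (0.25·0.7237 + 0.65·0.2763) ≈ 0.5018
After vibration sensor='high': P(faulty) = 0.5·0.5018 / (0.5·0.5018 + 0.45·0.4982) ≈ 0.5281
After pressure gauge='in-range': P(faulty) = 0.25·0.5281 / (0.25·0.5281 + 0.65·0.4719) ≈ 0.3009
After pressure gauge='out-of-range': P(faulty) = 0.75·0.3009 / (0.75·0.3009 + 0.35·0.6991) ≈ 0.4798
After vibration sensor='high': P(faulty) = 0.5·0.4798 / (0.5·0.4798 + 0.45·0.5202) ≈ 0.5062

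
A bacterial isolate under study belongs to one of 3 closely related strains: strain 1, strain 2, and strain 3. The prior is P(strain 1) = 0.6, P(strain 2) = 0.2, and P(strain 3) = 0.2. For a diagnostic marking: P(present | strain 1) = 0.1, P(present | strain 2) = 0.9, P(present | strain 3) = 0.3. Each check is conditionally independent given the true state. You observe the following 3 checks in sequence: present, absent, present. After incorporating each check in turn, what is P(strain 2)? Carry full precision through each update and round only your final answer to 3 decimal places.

After 'present': normaliser = 0.1·0.6000 + 0.9·0.2000 + 0.3·0.2000; P(strain 1) ≈ 0.2000, P(strain 2) ≈ 0.6000, P(strain 3) ≈ 0.2000
After 'absent': normaliser = 0.9·0.2000 + 0.1·0.6000 + 0.7·0.2000; P(strain 1) ≈ 0.4737, P(strain 2) ≈ 0.1579, P(strain 3) ≈ 0.3684
After 'present': normaliser = 0.1·0.4737 + 0.9·0.1579 + 0.3·0.3684; P(strain 1) ≈ 0.1579, P(strain 2) ≈ 0.4737, P(strain 3) ≈ 0.3684

0.474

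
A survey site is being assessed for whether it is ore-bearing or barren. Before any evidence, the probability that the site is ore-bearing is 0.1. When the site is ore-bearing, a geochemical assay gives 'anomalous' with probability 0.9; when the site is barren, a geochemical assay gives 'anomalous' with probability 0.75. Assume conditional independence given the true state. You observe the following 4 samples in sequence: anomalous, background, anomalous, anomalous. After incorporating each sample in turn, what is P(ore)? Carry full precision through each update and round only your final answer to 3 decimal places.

0.071

After 'anomalous': P(ore) = 0.9·0.1000 / (0.9·0.1000 + 0.75·0.9000) ≈ 0.1176
After 'background': P(ore) = 0.1·0.1176 / (0.1·0.1176 + 0.25·0.8824) ≈ 0.0506
After 'anomalous': P(ore) = 0.9·0.0506 / (0.9·0.0506 + 0.75·0.9494) ≈ 0.0602
After 'anomalous': P(ore) = 0.9·0.0602 / (0.9·0.0602 + 0.75·0.9398) ≈ 0.0713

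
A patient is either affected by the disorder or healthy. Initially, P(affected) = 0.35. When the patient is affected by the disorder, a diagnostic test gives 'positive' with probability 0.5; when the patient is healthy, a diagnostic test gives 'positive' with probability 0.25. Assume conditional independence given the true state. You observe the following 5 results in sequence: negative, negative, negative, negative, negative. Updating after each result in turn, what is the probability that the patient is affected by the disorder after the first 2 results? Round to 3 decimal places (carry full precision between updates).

0.193

After 'negative': P(affected) = 0.5·0.3500 / (0.5·0.3500 + 0.75·0.6500) ≈ 0.2642
After 'negative': P(affected) = 0.5·0.2642 / (0.5·0.2642 + 0.75·0.7358) ≈ 0.1931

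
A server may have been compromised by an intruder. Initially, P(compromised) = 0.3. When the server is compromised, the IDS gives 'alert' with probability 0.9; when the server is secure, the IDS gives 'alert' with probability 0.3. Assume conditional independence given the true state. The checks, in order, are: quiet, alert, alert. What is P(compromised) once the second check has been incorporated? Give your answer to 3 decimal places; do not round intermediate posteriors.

0.155

After 'quiet': P(compromised) = 0.1·0.3000 / (0.1·0.3000 + 0.7·0.7000) ≈ 0.0577
After 'alert': P(compromised) = 0.9·0.0577 / (0.9·0.0577 + 0.3·0.9423) ≈ 0.1552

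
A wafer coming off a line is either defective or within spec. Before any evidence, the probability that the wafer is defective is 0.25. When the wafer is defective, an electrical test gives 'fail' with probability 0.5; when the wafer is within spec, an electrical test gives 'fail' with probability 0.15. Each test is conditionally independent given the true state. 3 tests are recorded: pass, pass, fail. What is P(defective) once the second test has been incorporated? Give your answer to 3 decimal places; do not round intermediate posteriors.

Apply Bayes' rule sequentially, carrying P(defective) forward.
After 'pass': P(defective) = 0.5·0.2500 / (0.5·0.2500 + 0.85·0.7500) ≈ 0.1639
After 'pass': P(defective) = 0.5·0.1639 / (0.5·0.1639 + 0.85·0.8361) ≈ 0.1034

0.103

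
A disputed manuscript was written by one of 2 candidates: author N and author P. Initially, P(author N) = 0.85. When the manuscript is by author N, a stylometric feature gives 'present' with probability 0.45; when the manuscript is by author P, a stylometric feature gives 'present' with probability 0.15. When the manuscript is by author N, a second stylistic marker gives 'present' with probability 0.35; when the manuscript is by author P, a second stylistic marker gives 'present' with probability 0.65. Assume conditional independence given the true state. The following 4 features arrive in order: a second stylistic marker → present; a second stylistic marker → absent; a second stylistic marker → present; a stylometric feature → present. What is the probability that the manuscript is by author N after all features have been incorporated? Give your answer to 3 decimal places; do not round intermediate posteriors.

After a second stylistic marker='present': P(author N) = 0.35·0.8500 / (0.35·0.8500 + 0.65·0.1500) ≈ 0.7532
After a second stylistic marker='absent': P(author N) = 0.65·0.7532 / (0.65·0.7532 + 0.35·0.2468) ≈ 0.8500
After a second stylistic marker='present': P(author N) = 0.35·0.8500 / (0.35·0.8500 + 0.65·0.1500) ≈ 0.7532
After a stylometric feature='present': P(author N) = 0.45·0.7532 / (0.45·0.7532 + 0.15·0.2468) ≈ 0.9015

0.902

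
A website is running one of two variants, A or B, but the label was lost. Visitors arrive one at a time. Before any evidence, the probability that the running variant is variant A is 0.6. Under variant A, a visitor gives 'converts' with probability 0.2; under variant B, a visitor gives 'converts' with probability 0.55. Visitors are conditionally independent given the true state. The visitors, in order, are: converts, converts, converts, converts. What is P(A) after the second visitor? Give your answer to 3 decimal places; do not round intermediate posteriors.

0.166

Apply Bayes' rule sequentially, carrying P(A) forward.
After 'converts': P(A) = 0.2·0.6000 / (0.2·0.6000 + 0.55·0.4000) ≈ 0.3529
After 'converts': P(A) = 0.2·0.3529 / (0.2·0.3529 + 0.55·0.6471) ≈ 0.1655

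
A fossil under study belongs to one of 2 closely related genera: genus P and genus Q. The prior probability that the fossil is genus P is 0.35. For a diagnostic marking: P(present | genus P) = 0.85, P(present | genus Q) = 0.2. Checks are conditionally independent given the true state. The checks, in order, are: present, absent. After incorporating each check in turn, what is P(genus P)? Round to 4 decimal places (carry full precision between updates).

0.3003

Each posterior becomes the prior for the next update.
After 'present': P(genus P) = 0.85·0.3500 / (0.85·0.3500 + 0.2·0.6500) ≈ 0.6959
After 'absent': P(genus P) = 0.15·0.6959 / (0.15·0.6959 + 0.8·0.3041) ≈ 0.3003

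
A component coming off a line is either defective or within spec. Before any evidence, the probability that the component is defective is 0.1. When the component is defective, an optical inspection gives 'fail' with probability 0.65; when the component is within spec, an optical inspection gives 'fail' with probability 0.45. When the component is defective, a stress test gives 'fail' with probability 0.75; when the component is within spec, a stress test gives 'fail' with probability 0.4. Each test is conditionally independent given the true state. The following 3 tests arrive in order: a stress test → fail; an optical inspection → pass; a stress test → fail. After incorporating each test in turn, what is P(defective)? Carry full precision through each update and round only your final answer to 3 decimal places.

0.199

Apply Bayes' rule sequentially, carrying P(defective) forward.
After a stress test='fail': P(defective) = 0.75·0.1000 / (0.75·0.1000 + 0.4·0.9000) ≈ 0.1724
After an optical inspection='pass': P(defective) = 0.35·0.1724 / (0.35·0.1724 + 0.55·0.8276) ≈ 0.1171
After a stress test='fail': P(defective) = 0.75·0.1171 / (0.75·0.1171 + 0.4·0.8829) ≈ 0.1991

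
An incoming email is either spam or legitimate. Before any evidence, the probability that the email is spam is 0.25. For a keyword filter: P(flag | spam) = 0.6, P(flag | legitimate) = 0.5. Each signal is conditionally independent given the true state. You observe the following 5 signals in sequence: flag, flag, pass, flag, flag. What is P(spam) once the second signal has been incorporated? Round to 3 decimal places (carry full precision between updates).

0.324

After 'flag': P(spam) = 0.6·0.2500 / (0.6·0.2500 + 0.5·0.7500) ≈ 0.2857
After 'flag': P(spam) = 0.6·0.2857 / (0.6·0.2857 + 0.5·0.7143) ≈ 0.3243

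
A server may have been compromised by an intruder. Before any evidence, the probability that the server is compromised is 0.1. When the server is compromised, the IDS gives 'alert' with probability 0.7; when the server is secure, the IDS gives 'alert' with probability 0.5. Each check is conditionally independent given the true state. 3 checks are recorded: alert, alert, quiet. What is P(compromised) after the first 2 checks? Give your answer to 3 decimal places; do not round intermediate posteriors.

0.179

After 'alert': P(compromised) = 0.7·0.1000 / (0.7·0.1000 + 0.5·0.9000) ≈ 0.1346
After 'alert': P(compromised) = 0.7·0.1346 / (0.7·0.1346 + 0.5·0.8654) ≈ 0.1788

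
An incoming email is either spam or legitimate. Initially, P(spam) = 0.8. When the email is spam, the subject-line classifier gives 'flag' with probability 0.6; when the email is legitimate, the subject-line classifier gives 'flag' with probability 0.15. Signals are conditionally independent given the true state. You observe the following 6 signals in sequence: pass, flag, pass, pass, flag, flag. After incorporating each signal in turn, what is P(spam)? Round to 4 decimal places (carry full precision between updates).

Apply Bayes' rule sequentially, carrying P(spam) forward.
After 'pass': P(spam) = 0.4·0.8000 / (0.4·0.8000 + 0.85·0.2000) ≈ 0.6531
After 'flag': P(spam) = 0.6·0.6531 / (0.6·0.6531 + 0.15·0.3469) ≈ 0.8828
After 'pass': P(spam) = 0.4·0.8828 / (0.4·0.8828 + 0.85·0.1172) ≈ 0.7799
After 'pass': P(spam) = 0.4·0.7799 / (0.4·0.7799 + 0.85·0.2201) ≈ 0.6251
After 'flag': P(spam) = 0.6·0.6251 / (0.6·0.6251 + 0.15·0.3749) ≈ 0.8696
After 'flag': P(spam) = 0.6·0.8696 / (0.6·0.8696 + 0.15·0.1304) ≈ 0.9639

0.9639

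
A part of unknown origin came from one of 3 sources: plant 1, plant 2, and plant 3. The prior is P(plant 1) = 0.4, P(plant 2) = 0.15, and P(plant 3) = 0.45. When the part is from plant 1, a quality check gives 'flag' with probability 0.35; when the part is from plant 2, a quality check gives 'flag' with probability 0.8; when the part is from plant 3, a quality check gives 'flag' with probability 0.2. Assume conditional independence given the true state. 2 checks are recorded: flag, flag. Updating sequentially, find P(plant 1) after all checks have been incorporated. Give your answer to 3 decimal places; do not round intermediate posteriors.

0.301

Apply Bayes' rule sequentially, carrying P(plant 1) forward.
After 'flag': normaliser = 0.35·0.4000 + 0.8·0.1500 + 0.2·0.4500; P(plant 1) ≈ 0.4000, P(plant 2) ≈ 0.3429, P(plant 3) ≈ 0.2571
After 'flag': normaliser = 0.35·0.4000 + 0.8·0.3429 + 0.2·0.2571; P(plant 1) ≈ 0.3006, P(plant 2) ≈ 0.5890, P(plant 3) ≈ 0.1104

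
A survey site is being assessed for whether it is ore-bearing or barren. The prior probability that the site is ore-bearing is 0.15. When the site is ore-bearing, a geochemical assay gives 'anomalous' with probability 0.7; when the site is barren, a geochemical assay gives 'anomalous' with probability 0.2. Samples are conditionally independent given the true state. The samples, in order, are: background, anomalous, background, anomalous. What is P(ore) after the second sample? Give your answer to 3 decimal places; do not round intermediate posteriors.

0.188

After 'background': P(ore) = 0.3·0.1500 / (0.3·0.1500 + 0.8·0.8500) ≈ 0.0621
After 'anomalous': P(ore) = 0.7·0.0621 / (0.7·0.0621 + 0.2·0.9379) ≈ 0.1881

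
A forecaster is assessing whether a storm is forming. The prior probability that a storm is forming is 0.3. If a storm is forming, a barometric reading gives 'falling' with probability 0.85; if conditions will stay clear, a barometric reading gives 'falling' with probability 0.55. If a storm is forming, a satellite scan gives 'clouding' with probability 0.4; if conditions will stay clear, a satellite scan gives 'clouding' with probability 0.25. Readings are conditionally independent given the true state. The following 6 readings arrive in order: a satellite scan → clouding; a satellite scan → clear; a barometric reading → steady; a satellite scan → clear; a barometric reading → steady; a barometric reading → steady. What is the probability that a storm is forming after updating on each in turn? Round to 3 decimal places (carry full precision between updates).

0.016

After a satellite scan='clouding': P(storm) = 0.4·0.3000 / (0.4·0.3000 + 0.25·0.7000) ≈ 0.4068
After a satellite scan='clear': P(storm) = 0.6·0.4068 / (0.6·0.4068 + 0.75·0.5932) ≈ 0.3542
After a barometric reading='steady': P(storm) = 0.15·0.3542 / (0.15·0.3542 + 0.45·0.6458) ≈ 0.1546
After a satellite scan='clear': P(storm) = 0.6·0.1546 / (0.6·0.1546 + 0.75·0.8454) ≈ 0.1276
After a barometric reading='steady': P(storm) = 0.15·0.1276 / (0.15·0.1276 + 0.45·0.8724) ≈ 0.0465
After a barometric reading='steady': P(storm) = 0.15·0.0465 / (0.15·0.0465 + 0.45·0.9535) ≈ 0.0160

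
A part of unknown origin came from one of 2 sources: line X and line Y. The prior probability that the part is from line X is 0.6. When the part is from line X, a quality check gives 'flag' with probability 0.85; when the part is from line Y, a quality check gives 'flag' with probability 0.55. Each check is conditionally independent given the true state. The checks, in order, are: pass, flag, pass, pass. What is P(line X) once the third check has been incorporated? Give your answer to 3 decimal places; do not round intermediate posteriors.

0.205

After 'pass': P(line X) = 0.15·0.6000 / (0.15·0.6000 + 0.45·0.4000) ≈ 0.3333
After 'flag': P(line X) = 0.85·0.3333 / (0.85·0.3333 + 0.55·0.6667) ≈ 0.4359
After 'pass': P(line X) = 0.15·0.4359 / (0.15·0.4359 + 0.45·0.5641) ≈ 0.2048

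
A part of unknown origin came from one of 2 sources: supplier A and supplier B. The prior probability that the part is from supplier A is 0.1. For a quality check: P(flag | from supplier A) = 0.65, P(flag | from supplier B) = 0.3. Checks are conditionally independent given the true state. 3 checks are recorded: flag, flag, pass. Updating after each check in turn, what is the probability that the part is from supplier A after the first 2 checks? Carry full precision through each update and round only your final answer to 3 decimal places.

0.343

After 'flag': P(supplier A) = 0.65·0.1000 / (0.65·0.1000 + 0.3·0.9000) ≈ 0.1940
After 'flag': P(supplier A) = 0.65·0.1940 / (0.65·0.1940 + 0.3·0.8060) ≈ 0.3428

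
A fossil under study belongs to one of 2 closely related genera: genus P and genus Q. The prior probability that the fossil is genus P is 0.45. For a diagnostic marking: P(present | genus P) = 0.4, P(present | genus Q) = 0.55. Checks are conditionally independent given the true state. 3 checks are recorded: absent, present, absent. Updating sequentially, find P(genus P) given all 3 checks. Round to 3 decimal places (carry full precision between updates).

After 'absent': P(genus P) = 0.6·0.4500 / (0.6·0.4500 + 0.45·0.5500) ≈ 0.5217
After 'present': P(genus P) = 0.4·0.5217 / (0.4·0.5217 + 0.55·0.4783) ≈ 0.4424
After 'absent': P(genus P) = 0.6·0.4424 / (0.6·0.4424 + 0.45·0.5576) ≈ 0.5141

0.514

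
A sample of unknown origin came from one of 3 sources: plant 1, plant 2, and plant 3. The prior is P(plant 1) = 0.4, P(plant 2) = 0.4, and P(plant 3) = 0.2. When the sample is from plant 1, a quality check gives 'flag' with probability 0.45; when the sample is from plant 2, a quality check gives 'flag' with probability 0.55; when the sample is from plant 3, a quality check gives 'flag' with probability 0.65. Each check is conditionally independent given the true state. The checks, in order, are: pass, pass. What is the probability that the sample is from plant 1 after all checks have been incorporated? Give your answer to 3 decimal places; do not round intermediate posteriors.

Each posterior becomes the prior for the next update.
After 'pass': normaliser = 0.55·0.4000 + 0.45·0.4000 + 0.35·0.2000; P(plant 1) ≈ 0.4681, P(plant 2) ≈ 0.3830, P(plant 3) ≈ 0.1489
After 'pass': normaliser = 0.55·0.4681 + 0.45·0.3830 + 0.35·0.1489; P(plant 1) ≈ 0.5342, P(plant 2) ≈ 0.3576, P(plant 3) ≈ 0.1082

0.534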